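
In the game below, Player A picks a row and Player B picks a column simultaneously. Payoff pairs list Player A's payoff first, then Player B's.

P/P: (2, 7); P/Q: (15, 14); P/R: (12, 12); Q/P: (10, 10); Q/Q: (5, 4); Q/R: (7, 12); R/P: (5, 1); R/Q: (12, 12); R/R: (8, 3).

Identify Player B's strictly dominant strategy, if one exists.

No strictly dominant strategy

A strategy is strictly dominant if it gives Player B a strictly higher payoff than every other strategy, against every choice by the opponent.
P is not dominant: against P, Q gives 14 > 7.
Q is not dominant: against Q, P gives 10 > 4.
R is not dominant: against P, Q gives 14 > 12.
No single strategy is best against every opponent action.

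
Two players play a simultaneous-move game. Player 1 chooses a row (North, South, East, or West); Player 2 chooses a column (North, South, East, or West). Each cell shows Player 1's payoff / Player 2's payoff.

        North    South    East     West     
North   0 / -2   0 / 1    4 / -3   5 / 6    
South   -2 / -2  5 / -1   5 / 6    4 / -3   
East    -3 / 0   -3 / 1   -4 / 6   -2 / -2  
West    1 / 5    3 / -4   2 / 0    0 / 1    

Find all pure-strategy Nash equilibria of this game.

Find each player's best response to every opponent strategy; NE are the intersections.
Player 1's best responses — vs North: West (payoff 1); vs South: South (payoff 5); vs East: South (payoff 5); vs West: North (payoff 5).
Player 2's best responses — vs North: West (payoff 6); vs South: East (payoff 6); vs East: East (payoff 6); vs West: North (payoff 5).
Mutual best responses occur at (North, West), (South, East), and (West, North); at each, neither player gains by switching.

(North, West), (South, East), and (West, North)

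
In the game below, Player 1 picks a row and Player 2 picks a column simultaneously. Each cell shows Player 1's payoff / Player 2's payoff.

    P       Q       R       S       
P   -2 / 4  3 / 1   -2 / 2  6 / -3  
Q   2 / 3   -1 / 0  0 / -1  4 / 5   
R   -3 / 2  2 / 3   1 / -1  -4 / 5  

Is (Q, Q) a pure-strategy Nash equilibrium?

Holding Player 2 at Q: Player 1 gets -1 from Q but could get 3 by switching to P. Player 1 has a profitable deviation.

No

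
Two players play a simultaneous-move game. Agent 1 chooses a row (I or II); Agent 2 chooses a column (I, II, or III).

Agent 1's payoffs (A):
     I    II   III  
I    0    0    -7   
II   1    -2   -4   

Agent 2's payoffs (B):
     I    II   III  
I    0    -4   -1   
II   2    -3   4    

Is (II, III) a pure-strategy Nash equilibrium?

Yes

Holding Agent 2 at III: Agent 1 gets -4 from II, versus -7 from I. No profitable deviation for Agent 1.
Holding Agent 1 at II: Agent 2 gets 4 from III, versus 2 from I, -3 from II. No profitable deviation for Agent 2 either.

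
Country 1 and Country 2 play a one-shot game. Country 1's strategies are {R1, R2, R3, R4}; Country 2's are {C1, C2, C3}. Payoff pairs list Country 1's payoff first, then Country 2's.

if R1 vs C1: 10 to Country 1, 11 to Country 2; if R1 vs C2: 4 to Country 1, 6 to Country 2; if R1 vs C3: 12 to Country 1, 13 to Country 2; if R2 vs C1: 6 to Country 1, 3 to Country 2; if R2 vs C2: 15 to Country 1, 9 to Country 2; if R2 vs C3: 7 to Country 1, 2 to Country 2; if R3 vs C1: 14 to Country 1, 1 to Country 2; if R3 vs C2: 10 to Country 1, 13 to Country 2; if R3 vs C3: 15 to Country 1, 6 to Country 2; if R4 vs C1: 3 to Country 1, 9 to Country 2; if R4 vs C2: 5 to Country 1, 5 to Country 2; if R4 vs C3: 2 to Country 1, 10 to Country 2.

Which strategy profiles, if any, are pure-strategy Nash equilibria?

(R2, C2)

Check mutual best responses: a cell is a NE iff neither player can gain by unilaterally deviating.
Country 1's best responses — vs C1: R3 (payoff 14); vs C2: R2 (payoff 15); vs C3: R3 (payoff 15).
Country 2's best responses — vs R1: C3 (payoff 13); vs R2: C2 (payoff 9); vs R3: C2 (payoff 13); vs R4: C3 (payoff 10).
The only mutual best response is (R2, C2); neither player gains by switching there.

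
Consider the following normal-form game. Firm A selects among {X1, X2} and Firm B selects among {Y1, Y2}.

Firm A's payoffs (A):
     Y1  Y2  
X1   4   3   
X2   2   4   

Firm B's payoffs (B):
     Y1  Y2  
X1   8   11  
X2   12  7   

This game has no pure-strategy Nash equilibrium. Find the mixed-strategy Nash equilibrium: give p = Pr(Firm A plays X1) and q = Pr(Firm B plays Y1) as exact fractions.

Each player's mixing probability is pinned down by making the *other* player indifferent.
Firm B indifferent between Y1 and Y2: p·8 + (1−p)·12 = p·11 + (1−p)·7 ⟹ 12 + (-4)p = 7 + 4p ⟹ p = 5/8.
Firm A indifferent between X1 and X2: q·4 + (1−q)·3 = q·2 + (1−q)·4 ⟹ 3 + 1q = 4 + (-2)q ⟹ q = 1/3.

p = 5/8, q = 1/3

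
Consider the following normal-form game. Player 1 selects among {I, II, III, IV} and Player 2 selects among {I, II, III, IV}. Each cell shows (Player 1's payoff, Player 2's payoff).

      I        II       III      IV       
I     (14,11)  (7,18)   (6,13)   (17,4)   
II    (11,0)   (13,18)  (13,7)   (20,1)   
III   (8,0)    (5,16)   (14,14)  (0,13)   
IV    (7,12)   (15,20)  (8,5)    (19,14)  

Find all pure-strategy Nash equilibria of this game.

Find each player's best response to every opponent strategy; NE are the intersections.
Player 1's best responses — vs I: I (payoff 14); vs II: IV (payoff 15); vs III: III (payoff 14); vs IV: II (payoff 20).
Player 2's best responses — vs I: II (payoff 18); vs II: II (payoff 18); vs III: II (payoff 16); vs IV: II (payoff 20).
The only mutual best response is (IV, II); neither player gains by switching there.

(IV, II)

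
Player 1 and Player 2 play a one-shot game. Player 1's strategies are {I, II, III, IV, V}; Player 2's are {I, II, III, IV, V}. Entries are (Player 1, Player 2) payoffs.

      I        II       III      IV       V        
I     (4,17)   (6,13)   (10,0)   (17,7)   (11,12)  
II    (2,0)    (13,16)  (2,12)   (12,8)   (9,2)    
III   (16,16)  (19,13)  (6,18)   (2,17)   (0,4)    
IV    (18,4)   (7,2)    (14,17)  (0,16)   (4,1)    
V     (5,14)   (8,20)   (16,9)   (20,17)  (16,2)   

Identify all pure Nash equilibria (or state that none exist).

Check mutual best responses: a cell is a NE iff neither player can gain by unilaterally deviating.
Player 1's best responses — vs I: IV (payoff 18); vs II: III (payoff 19); vs III: V (payoff 16); vs IV: V (payoff 20); vs V: V (payoff 16).
Player 2's best responses — vs I: I (payoff 17); vs II: II (payoff 16); vs III: III (payoff 18); vs IV: III (payoff 17); vs V: II (payoff 20).
No cell has both players best-responding. For instance, Player 1's best reply to I is IV, but against IV Player 2 prefers III over I.

None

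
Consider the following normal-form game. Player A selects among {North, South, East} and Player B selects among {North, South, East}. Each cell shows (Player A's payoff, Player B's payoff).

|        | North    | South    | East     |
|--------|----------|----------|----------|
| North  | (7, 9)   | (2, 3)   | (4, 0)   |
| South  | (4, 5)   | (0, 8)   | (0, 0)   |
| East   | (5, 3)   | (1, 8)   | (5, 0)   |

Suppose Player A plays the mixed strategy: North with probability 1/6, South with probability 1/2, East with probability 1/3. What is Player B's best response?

Player B's best reply maximizes expected payoff against the mix.
North: (1/6)·9 + (1/2)·5 + (1/3)·3 = 5
South: (1/6)·3 + (1/2)·8 + (1/3)·8 = 43/6
East: (1/6)·0 + (1/2)·0 + (1/3)·0 = 0
Highest expected payoff is 43/6, from South.

South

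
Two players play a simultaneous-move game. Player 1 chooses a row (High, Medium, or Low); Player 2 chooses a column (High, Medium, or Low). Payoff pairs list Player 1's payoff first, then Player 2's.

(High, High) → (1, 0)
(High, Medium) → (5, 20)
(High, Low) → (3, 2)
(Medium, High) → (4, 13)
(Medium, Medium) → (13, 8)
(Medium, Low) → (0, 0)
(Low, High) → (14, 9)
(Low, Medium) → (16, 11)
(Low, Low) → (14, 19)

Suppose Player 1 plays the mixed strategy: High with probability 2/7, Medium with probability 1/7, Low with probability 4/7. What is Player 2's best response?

Medium

Player 2's best reply maximizes expected payoff against the mix.
High: (2/7)·0 + (1/7)·13 + (4/7)·9 = 7
Medium: (2/7)·20 + (1/7)·8 + (4/7)·11 = 92/7
Low: (2/7)·2 + (1/7)·0 + (4/7)·19 = 80/7
Highest expected payoff is 92/7, from Medium.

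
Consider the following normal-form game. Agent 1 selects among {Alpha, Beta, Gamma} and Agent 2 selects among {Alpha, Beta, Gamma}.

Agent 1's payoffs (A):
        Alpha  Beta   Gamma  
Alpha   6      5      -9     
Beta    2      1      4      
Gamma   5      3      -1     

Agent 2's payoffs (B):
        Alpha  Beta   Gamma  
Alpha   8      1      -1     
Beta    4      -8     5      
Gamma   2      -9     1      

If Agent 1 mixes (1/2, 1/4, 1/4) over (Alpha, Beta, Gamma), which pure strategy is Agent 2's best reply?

Alpha

Agent 2's best reply maximizes expected payoff against the mix.
Alpha: (1/2)·8 + (1/4)·4 + (1/4)·2 = 11/2
Beta: (1/2)·1 + (1/4)·(-8) + (1/4)·(-9) = -15/4
Gamma: (1/2)·(-1) + (1/4)·5 + (1/4)·1 = 1
Highest expected payoff is 11/2, from Alpha.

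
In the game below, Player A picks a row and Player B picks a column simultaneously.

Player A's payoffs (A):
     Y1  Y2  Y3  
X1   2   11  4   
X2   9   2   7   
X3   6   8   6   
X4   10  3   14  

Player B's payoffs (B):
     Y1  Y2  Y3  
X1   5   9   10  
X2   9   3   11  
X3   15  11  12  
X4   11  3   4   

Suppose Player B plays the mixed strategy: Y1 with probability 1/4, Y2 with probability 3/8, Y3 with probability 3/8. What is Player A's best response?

X4

Compute Player A's expected payoff from each pure strategy against the given mix.
X1: (1/4)·2 + (3/8)·11 + (3/8)·4 = 49/8
X2: (1/4)·9 + (3/8)·2 + (3/8)·7 = 45/8
X3: (1/4)·6 + (3/8)·8 + (3/8)·6 = 27/4
X4: (1/4)·10 + (3/8)·3 + (3/8)·14 = 71/8
Highest expected payoff is 71/8, from X4.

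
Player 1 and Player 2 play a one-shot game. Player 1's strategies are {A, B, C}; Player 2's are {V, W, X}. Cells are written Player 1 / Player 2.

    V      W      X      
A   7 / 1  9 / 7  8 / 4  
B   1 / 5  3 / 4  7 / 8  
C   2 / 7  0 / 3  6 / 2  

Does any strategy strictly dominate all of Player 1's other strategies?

A

A strategy is strictly dominant if it gives Player 1 a strictly higher payoff than every other strategy, against every choice by the opponent.
A strictly dominates: vs V: 7 > each of {1, 2}; vs W: 9 > each of {3, 0}; vs X: 8 > each of {7, 6}.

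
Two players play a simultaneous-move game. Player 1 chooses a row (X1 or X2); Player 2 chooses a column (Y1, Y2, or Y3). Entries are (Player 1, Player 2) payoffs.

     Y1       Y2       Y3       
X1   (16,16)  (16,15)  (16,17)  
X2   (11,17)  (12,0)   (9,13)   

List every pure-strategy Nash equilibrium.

Check mutual best responses: a cell is a NE iff neither player can gain by unilaterally deviating.
Player 1's best responses — vs Y1: X1 (payoff 16); vs Y2: X1 (payoff 16); vs Y3: X1 (payoff 16).
Player 2's best responses — vs X1: Y3 (payoff 17); vs X2: Y1 (payoff 17).
The only mutual best response is (X1, Y3); neither player gains by switching there.

(X1, Y3)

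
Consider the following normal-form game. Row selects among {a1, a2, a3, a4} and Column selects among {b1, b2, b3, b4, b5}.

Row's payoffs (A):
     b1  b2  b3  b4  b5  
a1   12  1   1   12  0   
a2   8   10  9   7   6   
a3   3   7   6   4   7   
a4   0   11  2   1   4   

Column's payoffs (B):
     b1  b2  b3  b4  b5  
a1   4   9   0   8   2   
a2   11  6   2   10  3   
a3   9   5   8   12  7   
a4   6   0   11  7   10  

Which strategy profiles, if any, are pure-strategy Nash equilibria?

Check mutual best responses: a cell is a NE iff neither player can gain by unilaterally deviating.
Row's best responses — vs b1: a1 (payoff 12); vs b2: a4 (payoff 11); vs b3: a2 (payoff 9); vs b4: a1 (payoff 12); vs b5: a3 (payoff 7).
Column's best responses — vs a1: b2 (payoff 9); vs a2: b1 (payoff 11); vs a3: b4 (payoff 12); vs a4: b3 (payoff 11).
No cell has both players best-responding. For instance, Row's best reply to b1 is a1, but against a1 Column prefers b2 over b1.

None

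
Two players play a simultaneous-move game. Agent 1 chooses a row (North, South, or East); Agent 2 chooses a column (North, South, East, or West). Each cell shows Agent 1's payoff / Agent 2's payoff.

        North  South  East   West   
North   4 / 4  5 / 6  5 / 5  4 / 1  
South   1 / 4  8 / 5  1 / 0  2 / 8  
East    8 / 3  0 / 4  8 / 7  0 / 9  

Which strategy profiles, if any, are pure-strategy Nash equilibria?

There is no pure-strategy Nash equilibrium

Find each player's best response to every opponent strategy; NE are the intersections.
Agent 1's best responses — vs North: East (payoff 8); vs South: South (payoff 8); vs East: East (payoff 8); vs West: North (payoff 4).
Agent 2's best responses — vs North: South (payoff 6); vs South: West (payoff 8); vs East: West (payoff 9).
No cell has both players best-responding. For instance, Agent 1's best reply to North is East, but against East Agent 2 prefers West over North.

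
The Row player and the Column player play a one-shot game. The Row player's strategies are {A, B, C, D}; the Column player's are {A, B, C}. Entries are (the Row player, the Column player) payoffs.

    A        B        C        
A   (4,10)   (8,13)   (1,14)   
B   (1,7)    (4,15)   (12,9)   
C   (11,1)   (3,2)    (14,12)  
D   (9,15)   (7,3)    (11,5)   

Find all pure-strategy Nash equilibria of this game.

(C, C)

A profile is a Nash equilibrium when each player is best-responding to the other.
The Row player's best responses — vs A: C (payoff 11); vs B: A (payoff 8); vs C: C (payoff 14).
The Column player's best responses — vs A: C (payoff 14); vs B: B (payoff 15); vs C: C (payoff 12); vs D: A (payoff 15).
The only mutual best response is (C, C); neither player gains by switching there.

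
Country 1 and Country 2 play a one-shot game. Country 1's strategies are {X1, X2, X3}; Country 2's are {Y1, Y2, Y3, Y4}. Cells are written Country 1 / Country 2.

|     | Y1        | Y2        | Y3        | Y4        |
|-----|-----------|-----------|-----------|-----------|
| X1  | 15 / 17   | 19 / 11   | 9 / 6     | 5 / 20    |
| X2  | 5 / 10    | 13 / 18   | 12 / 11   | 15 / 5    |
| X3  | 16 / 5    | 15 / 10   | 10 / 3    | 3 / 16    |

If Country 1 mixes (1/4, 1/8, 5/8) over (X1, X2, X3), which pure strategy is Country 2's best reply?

Y4

Compute Country 2's expected payoff from each pure strategy against the given mix.
Y1: (1/4)·17 + (1/8)·10 + (5/8)·5 = 69/8
Y2: (1/4)·11 + (1/8)·18 + (5/8)·10 = 45/4
Y3: (1/4)·6 + (1/8)·11 + (5/8)·3 = 19/4
Y4: (1/4)·20 + (1/8)·5 + (5/8)·16 = 125/8
Highest expected payoff is 125/8, from Y4.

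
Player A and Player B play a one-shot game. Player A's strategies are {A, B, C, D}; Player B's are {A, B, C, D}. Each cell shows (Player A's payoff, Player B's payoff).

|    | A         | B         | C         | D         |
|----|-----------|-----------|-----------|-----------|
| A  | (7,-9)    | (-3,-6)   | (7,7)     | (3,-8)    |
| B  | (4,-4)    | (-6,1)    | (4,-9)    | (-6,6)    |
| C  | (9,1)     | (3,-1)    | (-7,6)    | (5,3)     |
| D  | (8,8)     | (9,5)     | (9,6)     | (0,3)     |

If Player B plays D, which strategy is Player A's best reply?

C

With Player B fixed at D, Player A's payoffs are: A → 3, B → -6, C → 5, D → 0.
The maximum is 5, achieved by C.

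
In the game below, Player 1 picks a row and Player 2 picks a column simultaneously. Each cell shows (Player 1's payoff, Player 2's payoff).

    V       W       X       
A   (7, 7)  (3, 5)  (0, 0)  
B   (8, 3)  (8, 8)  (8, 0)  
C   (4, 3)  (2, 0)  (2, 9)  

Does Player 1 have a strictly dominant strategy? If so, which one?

B

A strategy is strictly dominant if it gives Player 1 a strictly higher payoff than every other strategy, against every choice by the opponent.
B strictly dominates: vs V: 8 > each of {7, 4}; vs W: 8 > each of {3, 2}; vs X: 8 > each of {0, 2}.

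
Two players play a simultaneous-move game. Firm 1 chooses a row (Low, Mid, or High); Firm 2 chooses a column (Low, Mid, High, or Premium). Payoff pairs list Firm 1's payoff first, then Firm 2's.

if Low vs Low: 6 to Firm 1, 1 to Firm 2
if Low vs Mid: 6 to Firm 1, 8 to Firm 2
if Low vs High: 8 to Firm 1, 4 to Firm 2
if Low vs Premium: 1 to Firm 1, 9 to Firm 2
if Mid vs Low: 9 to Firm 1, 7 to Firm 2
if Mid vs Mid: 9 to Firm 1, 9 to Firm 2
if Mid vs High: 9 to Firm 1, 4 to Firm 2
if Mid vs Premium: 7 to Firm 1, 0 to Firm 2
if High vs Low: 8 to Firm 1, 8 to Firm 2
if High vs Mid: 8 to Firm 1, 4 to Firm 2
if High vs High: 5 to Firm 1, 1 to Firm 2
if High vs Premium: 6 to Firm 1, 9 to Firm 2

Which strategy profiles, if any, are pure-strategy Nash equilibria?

(Mid, Mid)

A profile is a Nash equilibrium when each player is best-responding to the other.
Firm 1's best responses — vs Low: Mid (payoff 9); vs Mid: Mid (payoff 9); vs High: Mid (payoff 9); vs Premium: Mid (payoff 7).
Firm 2's best responses — vs Low: Premium (payoff 9); vs Mid: Mid (payoff 9); vs High: Premium (payoff 9).
The only mutual best response is (Mid, Mid); neither player gains by switching there.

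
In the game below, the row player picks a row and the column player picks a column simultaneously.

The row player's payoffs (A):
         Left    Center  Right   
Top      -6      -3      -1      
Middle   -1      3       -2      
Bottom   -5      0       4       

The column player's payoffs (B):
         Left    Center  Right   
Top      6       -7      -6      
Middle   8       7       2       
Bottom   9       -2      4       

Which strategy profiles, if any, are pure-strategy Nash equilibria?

(Middle, Left)

Check mutual best responses: a cell is a NE iff neither player can gain by unilaterally deviating.
The row player's best responses — vs Left: Middle (payoff -1); vs Center: Middle (payoff 3); vs Right: Bottom (payoff 4).
The column player's best responses — vs Top: Left (payoff 6); vs Middle: Left (payoff 8); vs Bottom: Left (payoff 9).
The only mutual best response is (Middle, Left); neither player gains by switching there.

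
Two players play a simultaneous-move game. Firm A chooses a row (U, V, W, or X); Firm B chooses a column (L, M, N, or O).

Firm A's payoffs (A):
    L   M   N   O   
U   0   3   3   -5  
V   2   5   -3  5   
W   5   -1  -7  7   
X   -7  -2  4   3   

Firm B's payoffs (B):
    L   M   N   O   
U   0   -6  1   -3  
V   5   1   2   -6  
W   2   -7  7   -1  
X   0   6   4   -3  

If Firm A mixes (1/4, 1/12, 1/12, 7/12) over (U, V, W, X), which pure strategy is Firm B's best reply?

N

Compute Firm B's expected payoff from each pure strategy against the given mix.
L: (1/4)·0 + (1/12)·5 + (1/12)·2 + (7/12)·0 = 7/12
M: (1/4)·(-6) + (1/12)·1 + (1/12)·(-7) + (7/12)·6 = 3/2
N: (1/4)·1 + (1/12)·2 + (1/12)·7 + (7/12)·4 = 10/3
O: (1/4)·(-3) + (1/12)·(-6) + (1/12)·(-1) + (7/12)·(-3) = -37/12
Highest expected payoff is 10/3, from N.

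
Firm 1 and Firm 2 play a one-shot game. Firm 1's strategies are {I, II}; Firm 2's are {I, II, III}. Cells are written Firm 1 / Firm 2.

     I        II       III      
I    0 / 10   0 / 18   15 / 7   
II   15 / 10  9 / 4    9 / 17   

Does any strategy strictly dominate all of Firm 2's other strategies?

None

A strategy is strictly dominant if it gives Firm 2 a strictly higher payoff than every other strategy, against every choice by the opponent.
I is not dominant: against I, II gives 18 > 10.
II is not dominant: against II, I gives 10 > 4.
III is not dominant: against I, I gives 10 > 7.
No single strategy is best against every opponent action.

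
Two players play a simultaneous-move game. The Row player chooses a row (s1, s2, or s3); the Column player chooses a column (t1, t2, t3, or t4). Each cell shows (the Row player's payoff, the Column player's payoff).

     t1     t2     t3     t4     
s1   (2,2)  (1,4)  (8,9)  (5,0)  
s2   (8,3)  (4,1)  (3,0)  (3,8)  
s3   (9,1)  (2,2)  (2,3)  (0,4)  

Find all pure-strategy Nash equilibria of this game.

(s1, t3)

A profile is a Nash equilibrium when each player is best-responding to the other.
The Row player's best responses — vs t1: s3 (payoff 9); vs t2: s2 (payoff 4); vs t3: s1 (payoff 8); vs t4: s1 (payoff 5).
The Column player's best responses — vs s1: t3 (payoff 9); vs s2: t4 (payoff 8); vs s3: t4 (payoff 4).
The only mutual best response is (s1, t3); neither player gains by switching there.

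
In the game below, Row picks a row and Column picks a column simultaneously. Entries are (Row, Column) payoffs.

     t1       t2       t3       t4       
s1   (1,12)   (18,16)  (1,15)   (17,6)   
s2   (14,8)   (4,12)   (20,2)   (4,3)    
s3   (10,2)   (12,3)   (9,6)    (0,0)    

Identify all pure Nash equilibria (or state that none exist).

(s1, t2)

Check mutual best responses: a cell is a NE iff neither player can gain by unilaterally deviating.
Row's best responses — vs t1: s2 (payoff 14); vs t2: s1 (payoff 18); vs t3: s2 (payoff 20); vs t4: s1 (payoff 17).
Column's best responses — vs s1: t2 (payoff 16); vs s2: t2 (payoff 12); vs s3: t3 (payoff 6).
The only mutual best response is (s1, t2); neither player gains by switching there.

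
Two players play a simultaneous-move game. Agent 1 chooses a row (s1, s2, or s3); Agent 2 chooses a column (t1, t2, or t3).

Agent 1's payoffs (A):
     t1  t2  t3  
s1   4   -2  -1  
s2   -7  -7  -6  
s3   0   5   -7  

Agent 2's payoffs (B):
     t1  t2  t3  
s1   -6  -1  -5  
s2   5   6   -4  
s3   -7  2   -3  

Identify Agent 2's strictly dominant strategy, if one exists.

A strategy is strictly dominant if it gives Agent 2 a strictly higher payoff than every other strategy, against every choice by the opponent.
t2 strictly dominates: vs s1: -1 > each of {-6, -5}; vs s2: 6 > each of {5, -4}; vs s3: 2 > each of {-7, -3}.

t2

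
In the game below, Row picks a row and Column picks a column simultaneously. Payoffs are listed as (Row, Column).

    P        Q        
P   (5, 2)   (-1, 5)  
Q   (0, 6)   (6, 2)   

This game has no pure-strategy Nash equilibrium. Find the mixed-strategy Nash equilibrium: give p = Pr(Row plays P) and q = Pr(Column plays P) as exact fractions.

Each player's mixing probability is pinned down by making the *other* player indifferent.
Column indifferent between P and Q: p·2 + (1−p)·6 = p·5 + (1−p)·2 ⟹ 6 + (-4)p = 2 + 3p ⟹ p = 4/7.
Row indifferent between P and Q: q·5 + (1−q)·(-1) = q·0 + (1−q)·6 ⟹ (-1) + 6q = 6 + (-6)q ⟹ q = 7/12.

p = 4/7, q = 7/12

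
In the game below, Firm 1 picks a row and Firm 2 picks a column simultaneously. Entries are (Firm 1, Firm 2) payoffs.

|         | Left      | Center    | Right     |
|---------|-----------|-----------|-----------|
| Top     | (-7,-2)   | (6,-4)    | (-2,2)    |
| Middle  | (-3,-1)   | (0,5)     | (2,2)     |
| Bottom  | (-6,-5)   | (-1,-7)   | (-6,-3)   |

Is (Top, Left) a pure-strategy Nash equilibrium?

No

Holding Firm 2 at Left: Firm 1 gets -7 from Top but could get -3 by switching to Middle. Firm 1 has a profitable deviation.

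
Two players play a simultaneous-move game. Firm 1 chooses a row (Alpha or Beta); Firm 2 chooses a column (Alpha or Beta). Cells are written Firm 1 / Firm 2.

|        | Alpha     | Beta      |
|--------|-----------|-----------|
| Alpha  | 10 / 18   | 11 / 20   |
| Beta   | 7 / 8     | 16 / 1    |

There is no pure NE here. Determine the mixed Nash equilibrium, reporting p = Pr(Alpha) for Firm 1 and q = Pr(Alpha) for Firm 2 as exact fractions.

p = 7/9, q = 5/8

In a mixed NE each player is indifferent between their pure strategies, so the opponent's mix sets the indifference.
Firm 2 indifferent between Alpha and Beta: p·18 + (1−p)·8 = p·20 + (1−p)·1 ⟹ 8 + 10p = 1 + 19p ⟹ p = 7/9.
Firm 1 indifferent between Alpha and Beta: q·10 + (1−q)·11 = q·7 + (1−q)·16 ⟹ 11 + (-1)q = 16 + (-9)q ⟹ q = 5/8.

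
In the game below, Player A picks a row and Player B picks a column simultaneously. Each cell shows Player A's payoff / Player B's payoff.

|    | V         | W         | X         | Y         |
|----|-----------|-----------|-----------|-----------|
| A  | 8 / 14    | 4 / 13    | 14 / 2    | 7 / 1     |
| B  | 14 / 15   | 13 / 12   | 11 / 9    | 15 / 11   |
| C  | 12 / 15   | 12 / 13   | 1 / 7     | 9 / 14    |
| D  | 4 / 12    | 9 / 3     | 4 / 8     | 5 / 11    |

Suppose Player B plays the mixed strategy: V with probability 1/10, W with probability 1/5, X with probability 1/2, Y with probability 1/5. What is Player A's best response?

B

Player A's best reply maximizes expected payoff against the mix.
A: (1/10)·8 + (1/5)·4 + (1/2)·14 + (1/5)·7 = 10
B: (1/10)·14 + (1/5)·13 + (1/2)·11 + (1/5)·15 = 25/2
C: (1/10)·12 + (1/5)·12 + (1/2)·1 + (1/5)·9 = 59/10
D: (1/10)·4 + (1/5)·9 + (1/2)·4 + (1/5)·5 = 26/5
Highest expected payoff is 25/2, from B.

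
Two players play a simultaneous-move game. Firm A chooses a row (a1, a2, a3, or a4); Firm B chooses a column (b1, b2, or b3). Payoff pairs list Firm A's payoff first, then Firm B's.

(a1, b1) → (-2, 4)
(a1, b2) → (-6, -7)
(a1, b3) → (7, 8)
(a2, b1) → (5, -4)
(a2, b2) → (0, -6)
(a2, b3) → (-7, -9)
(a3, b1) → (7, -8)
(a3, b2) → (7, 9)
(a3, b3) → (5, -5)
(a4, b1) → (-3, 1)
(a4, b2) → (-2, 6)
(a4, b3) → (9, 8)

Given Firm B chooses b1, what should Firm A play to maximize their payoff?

a3

With Firm B fixed at b1, Firm A's payoffs are: a1 → -2, a2 → 5, a3 → 7, a4 → -3.
The maximum is 7, achieved by a3.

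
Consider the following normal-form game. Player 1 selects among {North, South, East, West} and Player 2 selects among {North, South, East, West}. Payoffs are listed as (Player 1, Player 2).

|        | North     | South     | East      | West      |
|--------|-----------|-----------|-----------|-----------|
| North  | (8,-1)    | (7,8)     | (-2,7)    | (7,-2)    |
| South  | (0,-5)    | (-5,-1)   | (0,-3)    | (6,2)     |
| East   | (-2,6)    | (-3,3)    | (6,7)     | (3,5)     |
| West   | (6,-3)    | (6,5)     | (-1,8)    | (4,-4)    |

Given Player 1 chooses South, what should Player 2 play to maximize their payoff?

With Player 1 fixed at South, Player 2's payoffs are: North → -5, South → -1, East → -3, West → 2.
The maximum is 2, achieved by West.

West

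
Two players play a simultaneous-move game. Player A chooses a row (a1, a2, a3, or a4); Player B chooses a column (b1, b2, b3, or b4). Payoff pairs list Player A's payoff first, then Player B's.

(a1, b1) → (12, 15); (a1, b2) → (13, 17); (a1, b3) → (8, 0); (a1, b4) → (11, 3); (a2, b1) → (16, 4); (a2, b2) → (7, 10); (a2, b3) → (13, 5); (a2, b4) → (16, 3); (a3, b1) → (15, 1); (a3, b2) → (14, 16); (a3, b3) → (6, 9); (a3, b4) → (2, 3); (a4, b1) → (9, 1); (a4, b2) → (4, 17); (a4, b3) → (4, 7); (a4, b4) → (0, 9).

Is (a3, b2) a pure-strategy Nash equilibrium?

Yes

Holding Player B at b2: Player A gets 14 from a3, versus 13 from a1, 7 from a2, 4 from a4. No profitable deviation for Player A.
Holding Player A at a3: Player B gets 16 from b2, versus 1 from b1, 9 from b3, 3 from b4. No profitable deviation for Player B either.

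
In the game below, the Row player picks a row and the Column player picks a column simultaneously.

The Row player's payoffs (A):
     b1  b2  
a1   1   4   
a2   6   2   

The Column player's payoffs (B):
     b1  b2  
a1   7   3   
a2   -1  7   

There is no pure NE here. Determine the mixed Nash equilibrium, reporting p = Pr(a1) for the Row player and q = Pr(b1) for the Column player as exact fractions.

Each player's mixing probability is pinned down by making the *other* player indifferent.
The Column player indifferent between b1 and b2: p·7 + (1−p)·(-1) = p·3 + (1−p)·7 ⟹ (-1) + 8p = 7 + (-4)p ⟹ p = 2/3.
The Row player indifferent between a1 and a2: q·1 + (1−q)·4 = q·6 + (1−q)·2 ⟹ 4 + (-3)q = 2 + 4q ⟹ q = 2/7.

p = 2/3, q = 2/7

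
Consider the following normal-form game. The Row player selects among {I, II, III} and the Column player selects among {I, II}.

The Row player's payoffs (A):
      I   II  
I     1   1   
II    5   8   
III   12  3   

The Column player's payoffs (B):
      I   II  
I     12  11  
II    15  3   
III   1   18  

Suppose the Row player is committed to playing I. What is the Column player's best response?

I

With the Row player fixed at I, the Column player's payoffs are: I → 12, II → 11.
The maximum is 12, achieved by I.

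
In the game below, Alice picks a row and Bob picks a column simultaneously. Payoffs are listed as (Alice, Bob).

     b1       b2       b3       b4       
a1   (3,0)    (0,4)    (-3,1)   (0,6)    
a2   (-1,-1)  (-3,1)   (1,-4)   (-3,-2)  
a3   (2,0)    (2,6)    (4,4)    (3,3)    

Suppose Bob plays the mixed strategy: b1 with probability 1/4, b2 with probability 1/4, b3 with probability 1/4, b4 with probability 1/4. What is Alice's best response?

a3

Alice's best reply maximizes expected payoff against the mix.
a1: (1/4)·3 + (1/4)·0 + (1/4)·(-3) + (1/4)·0 = 0
a2: (1/4)·(-1) + (1/4)·(-3) + (1/4)·1 + (1/4)·(-3) = -3/2
a3: (1/4)·2 + (1/4)·2 + (1/4)·4 + (1/4)·3 = 11/4
Highest expected payoff is 11/4, from a3.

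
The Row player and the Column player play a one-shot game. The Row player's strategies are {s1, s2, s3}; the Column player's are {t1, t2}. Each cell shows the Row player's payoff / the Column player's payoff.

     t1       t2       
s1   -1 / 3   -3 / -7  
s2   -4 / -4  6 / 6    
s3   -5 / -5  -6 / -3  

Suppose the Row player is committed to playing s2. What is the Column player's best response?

With the Row player fixed at s2, the Column player's payoffs are: t1 → -4, t2 → 6.
The maximum is 6, achieved by t2.

t2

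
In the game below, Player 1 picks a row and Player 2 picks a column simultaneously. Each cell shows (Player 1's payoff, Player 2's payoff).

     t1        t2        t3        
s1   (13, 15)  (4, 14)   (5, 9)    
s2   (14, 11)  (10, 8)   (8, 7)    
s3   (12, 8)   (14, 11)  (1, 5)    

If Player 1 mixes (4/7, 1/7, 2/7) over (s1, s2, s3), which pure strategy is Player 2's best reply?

Player 2's best reply maximizes expected payoff against the mix.
t1: (4/7)·15 + (1/7)·11 + (2/7)·8 = 87/7
t2: (4/7)·14 + (1/7)·8 + (2/7)·11 = 86/7
t3: (4/7)·9 + (1/7)·7 + (2/7)·5 = 53/7
Highest expected payoff is 87/7, from t1.

t1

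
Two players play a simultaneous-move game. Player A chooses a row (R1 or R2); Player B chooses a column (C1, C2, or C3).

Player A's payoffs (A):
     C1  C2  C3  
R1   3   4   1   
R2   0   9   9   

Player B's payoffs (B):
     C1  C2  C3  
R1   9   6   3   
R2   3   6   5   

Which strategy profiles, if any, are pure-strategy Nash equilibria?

Check mutual best responses: a cell is a NE iff neither player can gain by unilaterally deviating.
Player A's best responses — vs C1: R1 (payoff 3); vs C2: R2 (payoff 9); vs C3: R2 (payoff 9).
Player B's best responses — vs R1: C1 (payoff 9); vs R2: C2 (payoff 6).
Mutual best responses occur at (R1, C1) and (R2, C2); at each, neither player gains by switching.

(R1, C1) and (R2, C2)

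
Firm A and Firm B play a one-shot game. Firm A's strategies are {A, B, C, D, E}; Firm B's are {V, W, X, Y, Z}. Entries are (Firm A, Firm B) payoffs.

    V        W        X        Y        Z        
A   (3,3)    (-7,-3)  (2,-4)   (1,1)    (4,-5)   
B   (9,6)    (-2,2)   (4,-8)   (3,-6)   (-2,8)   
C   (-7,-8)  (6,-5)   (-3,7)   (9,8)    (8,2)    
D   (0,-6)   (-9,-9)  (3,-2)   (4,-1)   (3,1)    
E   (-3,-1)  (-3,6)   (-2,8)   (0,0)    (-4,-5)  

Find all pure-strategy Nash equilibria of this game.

(C, Y)

Find each player's best response to every opponent strategy; NE are the intersections.
Firm A's best responses — vs V: B (payoff 9); vs W: C (payoff 6); vs X: B (payoff 4); vs Y: C (payoff 9); vs Z: C (payoff 8).
Firm B's best responses — vs A: V (payoff 3); vs B: Z (payoff 8); vs C: Y (payoff 8); vs D: Z (payoff 1); vs E: X (payoff 8).
The only mutual best response is (C, Y); neither player gains by switching there.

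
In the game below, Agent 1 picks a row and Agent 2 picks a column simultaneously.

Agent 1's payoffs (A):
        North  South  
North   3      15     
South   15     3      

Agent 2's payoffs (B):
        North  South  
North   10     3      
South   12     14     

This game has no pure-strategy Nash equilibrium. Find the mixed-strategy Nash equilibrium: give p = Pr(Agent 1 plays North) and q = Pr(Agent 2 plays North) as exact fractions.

p = 2/9, q = 1/2

In a mixed NE each player is indifferent between their pure strategies, so the opponent's mix sets the indifference.
Agent 2 indifferent between North and South: p·10 + (1−p)·12 = p·3 + (1−p)·14 ⟹ 12 + (-2)p = 14 + (-11)p ⟹ p = 2/9.
Agent 1 indifferent between North and South: q·3 + (1−q)·15 = q·15 + (1−q)·3 ⟹ 15 + (-12)q = 3 + 12q ⟹ q = 1/2.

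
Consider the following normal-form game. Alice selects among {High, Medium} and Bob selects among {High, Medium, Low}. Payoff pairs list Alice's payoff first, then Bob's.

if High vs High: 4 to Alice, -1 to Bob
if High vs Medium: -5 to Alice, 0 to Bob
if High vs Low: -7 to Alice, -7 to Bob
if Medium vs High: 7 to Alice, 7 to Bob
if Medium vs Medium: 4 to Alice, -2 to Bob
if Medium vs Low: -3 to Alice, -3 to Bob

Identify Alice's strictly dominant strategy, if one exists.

A strategy is strictly dominant if it gives Alice a strictly higher payoff than every other strategy, against every choice by the opponent.
Medium strictly dominates: vs High: 7 > 4; vs Medium: 4 > -5; vs Low: -3 > -7.

Medium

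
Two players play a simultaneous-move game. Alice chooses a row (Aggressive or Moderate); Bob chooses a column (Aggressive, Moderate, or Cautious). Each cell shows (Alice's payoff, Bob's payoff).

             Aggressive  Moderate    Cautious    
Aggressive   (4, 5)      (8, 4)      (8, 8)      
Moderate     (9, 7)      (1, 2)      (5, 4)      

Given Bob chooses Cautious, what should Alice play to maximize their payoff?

With Bob fixed at Cautious, Alice's payoffs are: Aggressive → 8, Moderate → 5.
The maximum is 8, achieved by Aggressive.

Aggressive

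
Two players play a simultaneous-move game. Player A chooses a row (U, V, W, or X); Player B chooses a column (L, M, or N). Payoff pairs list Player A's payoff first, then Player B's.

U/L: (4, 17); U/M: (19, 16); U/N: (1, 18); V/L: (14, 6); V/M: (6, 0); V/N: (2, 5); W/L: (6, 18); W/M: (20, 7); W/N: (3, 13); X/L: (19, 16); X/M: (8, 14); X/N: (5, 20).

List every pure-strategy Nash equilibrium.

Check mutual best responses: a cell is a NE iff neither player can gain by unilaterally deviating.
Player A's best responses — vs L: X (payoff 19); vs M: W (payoff 20); vs N: X (payoff 5).
Player B's best responses — vs U: N (payoff 18); vs V: L (payoff 6); vs W: L (payoff 18); vs X: N (payoff 20).
The only mutual best response is (X, N); neither player gains by switching there.

(X, N)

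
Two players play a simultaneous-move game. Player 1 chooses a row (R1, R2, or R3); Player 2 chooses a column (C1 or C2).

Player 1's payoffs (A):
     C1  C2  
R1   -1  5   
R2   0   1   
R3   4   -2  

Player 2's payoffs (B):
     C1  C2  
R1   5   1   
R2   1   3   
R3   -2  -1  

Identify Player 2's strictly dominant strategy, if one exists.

A strategy is strictly dominant if it gives Player 2 a strictly higher payoff than every other strategy, against every choice by the opponent.
C1 is not dominant: against R2, C2 gives 3 > 1.
C2 is not dominant: against R1, C1 gives 5 > 1.
No single strategy is best against every opponent action.

No strictly dominant strategy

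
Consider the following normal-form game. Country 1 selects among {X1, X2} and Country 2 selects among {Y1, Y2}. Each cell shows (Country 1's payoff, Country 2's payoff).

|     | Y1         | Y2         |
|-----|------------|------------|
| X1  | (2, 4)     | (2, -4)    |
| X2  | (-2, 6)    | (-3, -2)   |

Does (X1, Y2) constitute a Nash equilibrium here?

No

Holding Country 2 at Y2: Country 1 gets 2 from X1, versus -3 from X2. No profitable deviation for Country 1.
Holding Country 1 at X1: Country 2 gets -4 from Y2 but could get 4 by switching to Y1. Country 2 has a profitable deviation.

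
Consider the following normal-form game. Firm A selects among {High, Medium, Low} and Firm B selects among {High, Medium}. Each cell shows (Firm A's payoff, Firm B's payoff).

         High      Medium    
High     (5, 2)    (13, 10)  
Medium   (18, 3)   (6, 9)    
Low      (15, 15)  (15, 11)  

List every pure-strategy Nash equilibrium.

There is no pure-strategy Nash equilibrium

Find each player's best response to every opponent strategy; NE are the intersections.
Firm A's best responses — vs High: Medium (payoff 18); vs Medium: Low (payoff 15).
Firm B's best responses — vs High: Medium (payoff 10); vs Medium: Medium (payoff 9); vs Low: High (payoff 15).
No cell has both players best-responding. For instance, Firm A's best reply to High is Medium, but against Medium Firm B prefers Medium over High.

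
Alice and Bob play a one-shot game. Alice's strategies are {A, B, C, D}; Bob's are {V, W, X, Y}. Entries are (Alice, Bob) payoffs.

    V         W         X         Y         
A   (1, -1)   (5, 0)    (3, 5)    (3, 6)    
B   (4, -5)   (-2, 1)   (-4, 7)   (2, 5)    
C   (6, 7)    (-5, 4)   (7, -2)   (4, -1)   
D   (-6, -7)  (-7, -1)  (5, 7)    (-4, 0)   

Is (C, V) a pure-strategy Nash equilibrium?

Yes

Holding Bob at V: Alice gets 6 from C, versus 1 from A, 4 from B, -6 from D. No profitable deviation for Alice.
Holding Alice at C: Bob gets 7 from V, versus 4 from W, -2 from X, -1 from Y. No profitable deviation for Bob either.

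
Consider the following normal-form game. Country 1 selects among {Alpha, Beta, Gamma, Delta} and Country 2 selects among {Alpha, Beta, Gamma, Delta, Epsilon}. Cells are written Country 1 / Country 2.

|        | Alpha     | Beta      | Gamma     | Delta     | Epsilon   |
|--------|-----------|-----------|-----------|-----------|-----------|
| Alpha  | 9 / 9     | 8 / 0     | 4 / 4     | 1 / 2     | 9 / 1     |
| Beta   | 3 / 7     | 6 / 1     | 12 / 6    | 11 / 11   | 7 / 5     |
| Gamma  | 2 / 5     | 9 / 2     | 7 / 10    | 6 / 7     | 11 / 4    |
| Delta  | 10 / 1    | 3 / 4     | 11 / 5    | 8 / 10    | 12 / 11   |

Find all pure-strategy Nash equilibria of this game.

(Beta, Delta) and (Delta, Epsilon)

Find each player's best response to every opponent strategy; NE are the intersections.
Country 1's best responses — vs Alpha: Delta (payoff 10); vs Beta: Gamma (payoff 9); vs Gamma: Beta (payoff 12); vs Delta: Beta (payoff 11); vs Epsilon: Delta (payoff 12).
Country 2's best responses — vs Alpha: Alpha (payoff 9); vs Beta: Delta (payoff 11); vs Gamma: Gamma (payoff 10); vs Delta: Epsilon (payoff 11).
Mutual best responses occur at (Beta, Delta) and (Delta, Epsilon); at each, neither player gains by switching.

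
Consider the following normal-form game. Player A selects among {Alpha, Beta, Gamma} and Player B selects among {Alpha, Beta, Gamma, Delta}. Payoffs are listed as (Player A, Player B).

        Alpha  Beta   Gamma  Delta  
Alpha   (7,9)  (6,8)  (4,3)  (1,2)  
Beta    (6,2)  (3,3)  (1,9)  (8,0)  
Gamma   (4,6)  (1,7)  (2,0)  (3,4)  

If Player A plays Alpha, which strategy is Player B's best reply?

With Player A fixed at Alpha, Player B's payoffs are: Alpha → 9, Beta → 8, Gamma → 3, Delta → 2.
The maximum is 9, achieved by Alpha.

Alpha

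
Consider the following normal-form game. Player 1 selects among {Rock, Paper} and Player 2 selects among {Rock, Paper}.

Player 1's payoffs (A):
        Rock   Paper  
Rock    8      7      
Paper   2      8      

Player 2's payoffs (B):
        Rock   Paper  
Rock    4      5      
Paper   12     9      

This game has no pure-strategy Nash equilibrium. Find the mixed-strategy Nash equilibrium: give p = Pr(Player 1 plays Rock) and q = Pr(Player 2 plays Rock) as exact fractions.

Each player's mixing probability is pinned down by making the *other* player indifferent.
Player 2 indifferent between Rock and Paper: p·4 + (1−p)·12 = p·5 + (1−p)·9 ⟹ 12 + (-8)p = 9 + (-4)p ⟹ p = 3/4.
Player 1 indifferent between Rock and Paper: q·8 + (1−q)·7 = q·2 + (1−q)·8 ⟹ 7 + 1q = 8 + (-6)q ⟹ q = 1/7.

p = 3/4, q = 1/7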